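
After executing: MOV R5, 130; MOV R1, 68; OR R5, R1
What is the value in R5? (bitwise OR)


Register state trace:
  MOV R5, 130  → R5 = 130 (0b10000010)
  MOV R1, 68  → R1 = 68 (0b01000100)
  OR R5, R1   → R5 = 130 OR 68 = 198 (0b11000110)
Final: R5 = 198

198


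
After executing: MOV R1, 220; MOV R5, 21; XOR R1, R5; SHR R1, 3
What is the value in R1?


Register state trace:
  MOV R1, 220  → R1 = 220 (0b11011100)
  MOV R5, 21  → R5 = 21 (0b00010101)
  XOR R1, R5  → R1 = 220 XOR 21 = 201 (0b11001001)
  SHR R1, 3  → R1 = 201 >> 3 = 25
Final: R1 = 25

25


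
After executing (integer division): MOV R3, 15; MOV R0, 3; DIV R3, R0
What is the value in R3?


Register state trace:
  MOV R3, 15  → R3 = 15
  MOV R0, 3  → R0 = 3
  DIV R3, R0  → R3 = 15 // 3 = 5
Final: R3 = 5

5


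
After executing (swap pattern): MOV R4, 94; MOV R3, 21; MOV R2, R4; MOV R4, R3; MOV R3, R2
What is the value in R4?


Register state trace (swap pattern):
  MOV R4, 94  → R4 = 94
  MOV R3, 21  → R3 = 21
  MOV R2, R4  → R2 = 94  (save R4)
  MOV R4, R3  → R4 = 21  (R4 gets R3's value)
  MOV R3, R2  → R3 = 94  (R3 gets saved value)
Final: R4 = 21

21


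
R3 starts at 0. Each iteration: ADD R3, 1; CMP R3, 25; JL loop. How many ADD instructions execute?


Loop trace (R3 starts at 0, target 25, step 1):
  ADD #1: R3 = 0 + 1 = 1  → 1 < 25, loop
  ADD #2: R3 = 1 + 1 = 2  → 2 < 25, loop
  ADD #3: R3 = 2 + 1 = 3  → 3 < 25, loop
  ADD #4: R3 = 3 + 1 = 4  → 4 < 25, loop
  ADD #5: R3 = 4 + 1 = 5  → 5 < 25, loop
  ADD #6: R3 = 5 + 1 = 6  → 6 < 25, loop
  ADD #7: R3 = 6 + 1 = 7  → 7 < 25, loop
  ADD #8: R3 = 7 + 1 = 8  → 8 < 25, loop
  ADD #9: R3 = 8 + 1 = 9  → 9 < 25, loop
  ADD #10: R3 = 9 + 1 = 10  → 10 < 25, loop
  ADD #11: R3 = 10 + 1 = 11  → 11 < 25, loop
  ADD #12: R3 = 11 + 1 = 12  → 12 < 25, loop
  ADD #13: R3 = 12 + 1 = 13  → 13 < 25, loop
  ADD #14: R3 = 13 + 1 = 14  → 14 < 25, loop
  ADD #15: R3 = 14 + 1 = 15  → 15 < 25, loop
  ADD #16: R3 = 15 + 1 = 16  → 16 < 25, loop
  ADD #17: R3 = 16 + 1 = 17  → 17 < 25, loop
  ADD #18: R3 = 17 + 1 = 18  → 18 < 25, loop
  ADD #19: R3 = 18 + 1 = 19  → 19 < 25, loop
  ADD #20: R3 = 19 + 1 = 20  → 20 < 25, loop
  ADD #21: R3 = 20 + 1 = 21  → 21 < 25, loop
  ADD #22: R3 = 21 + 1 = 22  → 22 < 25, loop
  ADD #23: R3 = 22 + 1 = 23  → 23 < 25, loop
  ADD #24: R3 = 23 + 1 = 24  → 24 < 25, loop
  ADD #25: R3 = 24 + 1 = 25  → 25 >= 25, exit
Total ADD instructions: 25

25


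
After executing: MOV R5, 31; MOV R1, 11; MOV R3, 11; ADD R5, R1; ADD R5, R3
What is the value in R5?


Register state trace:
  MOV R5, 31  → R5 = 31
  MOV R1, 11  → R1 = 11
  MOV R3, 11  → R3 = 11
  ADD R5, R1  → R5 = 31 + 11 = 42
  ADD R5, R3  → R5 = 42 + 11 = 53
Final: R5 = 53

53


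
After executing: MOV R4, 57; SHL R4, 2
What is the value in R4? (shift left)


Register state trace:
  MOV R4, 57  → R4 = 57
  SHL R4, 2  → R4 = 57 << 2 = 57 * 2^2 = 228
Final: R4 = 228

228


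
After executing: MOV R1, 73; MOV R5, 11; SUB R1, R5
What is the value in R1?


Register state trace:
  MOV R1, 73  → R1 = 73
  MOV R5, 11  → R5 = 11
  SUB R1, R5  → R1 = 73 - 11 = 62
Final: R1 = 62

62


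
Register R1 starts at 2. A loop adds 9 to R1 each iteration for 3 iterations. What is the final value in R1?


Starting value: R1 = 2
  Iter 1: R1 = 2 + 9 = 11
  Iter 2: R1 = 11 + 9 = 20
  Iter 3: R1 = 20 + 9 = 29
Final: R1 = 29

29


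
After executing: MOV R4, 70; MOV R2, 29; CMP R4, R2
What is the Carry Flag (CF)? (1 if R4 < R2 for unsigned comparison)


Register state trace:
  MOV R4, 70  → R4 = 70
  MOV R2, 29  → R2 = 29
  CMP R4, R2  → unsigned 70 - 29: no borrow
  70 >= 29, so CF = 0
CF = 0

0


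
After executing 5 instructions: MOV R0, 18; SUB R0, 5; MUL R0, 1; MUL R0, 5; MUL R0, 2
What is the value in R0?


Register state trace:
  MOV R0, 18  → R0 = 18
  SUB R0, 5  → R0 = 18 - 5 = 13
  MUL R0, 1  → R0 = 13 * 1 = 13
  MUL R0, 5  → R0 = 13 * 5 = 65
  MUL R0, 2  → R0 = 65 * 2 = 130
Final: R0 = 130

130


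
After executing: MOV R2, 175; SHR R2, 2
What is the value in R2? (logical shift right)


Register state trace:
  MOV R2, 175  → R2 = 175
  SHR R2, 2  → R2 = 175 >> 2 = 175 // 2^2 = 43
Final: R2 = 43

43


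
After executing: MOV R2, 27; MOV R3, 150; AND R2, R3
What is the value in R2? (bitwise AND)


Register state trace:
  MOV R2, 27  → R2 = 27 (0b00011011)
  MOV R3, 150  → R3 = 150 (0b10010110)
  AND R2, R3  → R2 = 27 AND 150 = 18 (0b00010010)
Final: R2 = 18

18


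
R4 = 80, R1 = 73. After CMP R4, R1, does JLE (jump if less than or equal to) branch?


Trace:
  R4 = 80, R1 = 73
  CMP R4, R1  → compares 80 vs 73
  JLE checks: is 80 less than or equal to 73?
  80 > 73, so condition is false
Branch taken: No

No


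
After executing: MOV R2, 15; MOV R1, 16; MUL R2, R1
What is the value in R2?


Register state trace:
  MOV R2, 15  → R2 = 15
  MOV R1, 16  → R1 = 16
  MUL R2, R1  → R2 = 15 * 16 = 240
Final: R2 = 240

240


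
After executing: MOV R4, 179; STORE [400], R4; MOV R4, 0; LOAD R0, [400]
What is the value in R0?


Register and memory trace:
  MOV R4, 179  → R4 = 179
  STORE [400], R4  → mem[400] = 179
  MOV R4, 0  → R4 = 0
  LOAD R0, [400]  → R0 = mem[400] = 179
Final: R0 = 179

179


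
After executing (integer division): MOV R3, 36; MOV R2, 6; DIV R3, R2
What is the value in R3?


Register state trace:
  MOV R3, 36  → R3 = 36
  MOV R2, 6  → R2 = 6
  DIV R3, R2  → R3 = 36 // 6 = 6
Final: R3 = 6

6


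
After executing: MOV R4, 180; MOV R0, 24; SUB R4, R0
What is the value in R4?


Register state trace:
  MOV R4, 180  → R4 = 180
  MOV R0, 24  → R0 = 24
  SUB R4, R0  → R4 = 180 - 24 = 156
Final: R4 = 156

156


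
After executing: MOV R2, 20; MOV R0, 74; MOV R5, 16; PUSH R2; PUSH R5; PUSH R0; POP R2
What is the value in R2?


Stack trace (top is rightmost):
  MOV R2, 20  → R2 = 20
  MOV R0, 74  → R0 = 74
  MOV R5, 16  → R5 = 16
  PUSH R2  → stack: [20]
  PUSH R5  → stack: [20, 16]
  PUSH R0  → stack: [20, 16, 74]
  POP R2  → R2 = 74, stack: [20, 16]
Final: R2 = 74

74


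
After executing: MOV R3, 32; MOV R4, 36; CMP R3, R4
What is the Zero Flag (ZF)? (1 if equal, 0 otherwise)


Register state trace:
  MOV R3, 32  → R3 = 32
  MOV R4, 36  → R4 = 36
  CMP R3, R4  → computes 32 - 36 = -4
  Result is nonzero, so values are not equal
ZF = 0

0


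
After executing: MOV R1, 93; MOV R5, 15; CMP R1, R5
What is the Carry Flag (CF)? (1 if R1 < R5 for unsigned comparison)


Register state trace:
  MOV R1, 93  → R1 = 93
  MOV R5, 15  → R5 = 15
  CMP R1, R5  → unsigned 93 - 15: no borrow
  93 >= 15, so CF = 0
CF = 0

0


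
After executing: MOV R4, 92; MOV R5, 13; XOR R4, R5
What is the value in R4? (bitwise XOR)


Register state trace:
  MOV R4, 92  → R4 = 92 (0b01011100)
  MOV R5, 13  → R5 = 13 (0b00001101)
  XOR R4, R5  → R4 = 92 XOR 13 = 81 (0b01010001)
Final: R4 = 81

81


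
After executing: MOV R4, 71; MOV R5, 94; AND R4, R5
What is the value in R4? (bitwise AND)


Register state trace:
  MOV R4, 71  → R4 = 71 (0b01000111)
  MOV R5, 94  → R5 = 94 (0b01011110)
  AND R4, R5  → R4 = 71 AND 94 = 70 (0b01000110)
Final: R4 = 70

70


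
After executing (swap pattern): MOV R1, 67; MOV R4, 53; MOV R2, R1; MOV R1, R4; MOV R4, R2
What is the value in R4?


Register state trace (swap pattern):
  MOV R1, 67  → R1 = 67
  MOV R4, 53  → R4 = 53
  MOV R2, R1  → R2 = 67  (save R1)
  MOV R1, R4  → R1 = 53  (R1 gets R4's value)
  MOV R4, R2  → R4 = 67  (R4 gets saved value)
Final: R4 = 67

67


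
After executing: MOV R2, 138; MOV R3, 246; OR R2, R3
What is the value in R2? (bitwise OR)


Register state trace:
  MOV R2, 138  → R2 = 138 (0b10001010)
  MOV R3, 246  → R3 = 246 (0b11110110)
  OR R2, R3   → R2 = 138 OR 246 = 254 (0b11111110)
Final: R2 = 254

254


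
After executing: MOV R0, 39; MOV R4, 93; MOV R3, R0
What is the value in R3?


Register state trace:
  MOV R0, 39  → R0 = 39
  MOV R4, 93  → R4 = 93
  MOV R3, R0  → R3 = 39
Final: R3 = 39

39


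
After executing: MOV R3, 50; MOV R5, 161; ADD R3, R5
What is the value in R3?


Register state trace:
  MOV R3, 50  → R3 = 50
  MOV R5, 161  → R5 = 161
  ADD R3, R5  → R3 = 50 + 161 = 211
Final: R3 = 211

211


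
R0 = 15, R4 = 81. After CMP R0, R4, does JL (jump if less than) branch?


Trace:
  R0 = 15, R4 = 81
  CMP R0, R4  → compares 15 vs 81
  JL checks: is 15 less than 81?
  15 < 81, so condition is true
Branch taken: Yes

Yes


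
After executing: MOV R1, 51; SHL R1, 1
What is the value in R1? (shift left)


Register state trace:
  MOV R1, 51  → R1 = 51
  SHL R1, 1  → R1 = 51 << 1 = 51 * 2^1 = 102
Final: R1 = 102

102


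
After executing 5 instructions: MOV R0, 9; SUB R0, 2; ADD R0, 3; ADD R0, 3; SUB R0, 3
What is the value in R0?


Register state trace:
  MOV R0, 9  → R0 = 9
  SUB R0, 2  → R0 = 9 - 2 = 7
  ADD R0, 3  → R0 = 7 + 3 = 10
  ADD R0, 3  → R0 = 10 + 3 = 13
  SUB R0, 3  → R0 = 13 - 3 = 10
Final: R0 = 10

10


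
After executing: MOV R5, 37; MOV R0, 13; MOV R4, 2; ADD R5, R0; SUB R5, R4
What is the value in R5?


Register state trace:
  MOV R5, 37  → R5 = 37
  MOV R0, 13  → R0 = 13
  MOV R4, 2  → R4 = 2
  ADD R5, R0  → R5 = 37 + 13 = 50
  SUB R5, R4  → R5 = 50 - 2 = 48
Final: R5 = 48

48


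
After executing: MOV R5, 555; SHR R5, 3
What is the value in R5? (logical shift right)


Register state trace:
  MOV R5, 555  → R5 = 555
  SHR R5, 3  → R5 = 555 >> 3 = 555 // 2^3 = 69
Final: R5 = 69

69


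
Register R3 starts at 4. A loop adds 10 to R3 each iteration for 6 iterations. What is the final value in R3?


Starting value: R3 = 4
  Iter 1: R3 = 4 + 10 = 14
  Iter 2: R3 = 14 + 10 = 24
  Iter 3: R3 = 24 + 10 = 34
  Iter 4: R3 = 34 + 10 = 44
  Iter 5: R3 = 44 + 10 = 54
  Iter 6: R3 = 54 + 10 = 64
Final: R3 = 64

64


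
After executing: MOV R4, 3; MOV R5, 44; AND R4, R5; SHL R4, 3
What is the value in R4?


Register state trace:
  MOV R4, 3  → R4 = 3 (0b00000011)
  MOV R5, 44  → R5 = 44 (0b00101100)
  AND R4, R5  → R4 = 3 AND 44 = 0 (0b00000000)
  SHL R4, 3  → R4 = 0 << 3 = 0
Final: R4 = 0

0


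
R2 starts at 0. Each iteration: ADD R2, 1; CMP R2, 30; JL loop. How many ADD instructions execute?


Loop trace (R2 starts at 0, target 30, step 1):
  ADD #1: R2 = 0 + 1 = 1  → 1 < 30, loop
  ADD #2: R2 = 1 + 1 = 2  → 2 < 30, loop
  ADD #3: R2 = 2 + 1 = 3  → 3 < 30, loop
  ADD #4: R2 = 3 + 1 = 4  → 4 < 30, loop
  ADD #5: R2 = 4 + 1 = 5  → 5 < 30, loop
  ADD #6: R2 = 5 + 1 = 6  → 6 < 30, loop
  ADD #7: R2 = 6 + 1 = 7  → 7 < 30, loop
  ADD #8: R2 = 7 + 1 = 8  → 8 < 30, loop
  ADD #9: R2 = 8 + 1 = 9  → 9 < 30, loop
  ADD #10: R2 = 9 + 1 = 10  → 10 < 30, loop
  ADD #11: R2 = 10 + 1 = 11  → 11 < 30, loop
  ADD #12: R2 = 11 + 1 = 12  → 12 < 30, loop
  ADD #13: R2 = 12 + 1 = 13  → 13 < 30, loop
  ADD #14: R2 = 13 + 1 = 14  → 14 < 30, loop
  ADD #15: R2 = 14 + 1 = 15  → 15 < 30, loop
  ADD #16: R2 = 15 + 1 = 16  → 16 < 30, loop
  ADD #17: R2 = 16 + 1 = 17  → 17 < 30, loop
  ADD #18: R2 = 17 + 1 = 18  → 18 < 30, loop
  ADD #19: R2 = 18 + 1 = 19  → 19 < 30, loop
  ADD #20: R2 = 19 + 1 = 20  → 20 < 30, loop
  ADD #21: R2 = 20 + 1 = 21  → 21 < 30, loop
  ADD #22: R2 = 21 + 1 = 22  → 22 < 30, loop
  ADD #23: R2 = 22 + 1 = 23  → 23 < 30, loop
  ADD #24: R2 = 23 + 1 = 24  → 24 < 30, loop
  ADD #25: R2 = 24 + 1 = 25  → 25 < 30, loop
  ADD #26: R2 = 25 + 1 = 26  → 26 < 30, loop
  ADD #27: R2 = 26 + 1 = 27  → 27 < 30, loop
  ADD #28: R2 = 27 + 1 = 28  → 28 < 30, loop
  ADD #29: R2 = 28 + 1 = 29  → 29 < 30, loop
  ADD #30: R2 = 29 + 1 = 30  → 30 >= 30, exit
Total ADD instructions: 30

30


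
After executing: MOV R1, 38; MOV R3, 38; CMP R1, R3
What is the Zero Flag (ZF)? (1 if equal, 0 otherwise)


Register state trace:
  MOV R1, 38  → R1 = 38
  MOV R3, 38  → R3 = 38
  CMP R1, R3  → computes 38 - 38 = 0
  Result is zero, so values are equal
ZF = 1

1


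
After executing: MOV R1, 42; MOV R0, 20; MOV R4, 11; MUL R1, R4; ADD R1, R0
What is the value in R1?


Register state trace:
  MOV R1, 42  → R1 = 42
  MOV R0, 20  → R0 = 20
  MOV R4, 11  → R4 = 11
  MUL R1, R4  → R1 = 42 * 11 = 462
  ADD R1, R0  → R1 = 462 + 20 = 482
Final: R1 = 482

482


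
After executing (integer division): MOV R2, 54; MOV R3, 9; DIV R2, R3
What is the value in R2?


Register state trace:
  MOV R2, 54  → R2 = 54
  MOV R3, 9  → R3 = 9
  DIV R2, R3  → R2 = 54 // 9 = 6
Final: R2 = 6

6


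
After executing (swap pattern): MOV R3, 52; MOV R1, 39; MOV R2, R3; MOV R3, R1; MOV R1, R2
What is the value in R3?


Register state trace (swap pattern):
  MOV R3, 52  → R3 = 52
  MOV R1, 39  → R1 = 39
  MOV R2, R3  → R2 = 52  (save R3)
  MOV R3, R1  → R3 = 39  (R3 gets R1's value)
  MOV R1, R2  → R1 = 52  (R1 gets saved value)
Final: R3 = 39

39


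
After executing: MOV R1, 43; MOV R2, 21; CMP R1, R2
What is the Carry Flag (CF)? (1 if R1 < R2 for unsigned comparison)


Register state trace:
  MOV R1, 43  → R1 = 43
  MOV R2, 21  → R2 = 21
  CMP R1, R2  → unsigned 43 - 21: no borrow
  43 >= 21, so CF = 0
CF = 0

0


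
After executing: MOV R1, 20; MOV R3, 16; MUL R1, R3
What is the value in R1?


Register state trace:
  MOV R1, 20  → R1 = 20
  MOV R3, 16  → R3 = 16
  MUL R1, R3  → R1 = 20 * 16 = 320
Final: R1 = 320

320


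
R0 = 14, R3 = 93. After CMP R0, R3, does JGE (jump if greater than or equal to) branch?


Trace:
  R0 = 14, R3 = 93
  CMP R0, R3  → compares 14 vs 93
  JGE checks: is 14 greater than or equal to 93?
  14 < 93, so condition is false
Branch taken: No

No


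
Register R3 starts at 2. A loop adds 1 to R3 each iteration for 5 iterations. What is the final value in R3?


Starting value: R3 = 2
  Iter 1: R3 = 2 + 1 = 3
  Iter 2: R3 = 3 + 1 = 4
  Iter 3: R3 = 4 + 1 = 5
  Iter 4: R3 = 5 + 1 = 6
  Iter 5: R3 = 6 + 1 = 7
Final: R3 = 7

7


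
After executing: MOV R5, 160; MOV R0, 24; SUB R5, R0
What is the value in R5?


Register state trace:
  MOV R5, 160  → R5 = 160
  MOV R0, 24  → R0 = 24
  SUB R5, R0  → R5 = 160 - 24 = 136
Final: R5 = 136

136


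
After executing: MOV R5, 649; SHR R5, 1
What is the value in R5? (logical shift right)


Register state trace:
  MOV R5, 649  → R5 = 649
  SHR R5, 1  → R5 = 649 >> 1 = 649 // 2^1 = 324
Final: R5 = 324

324


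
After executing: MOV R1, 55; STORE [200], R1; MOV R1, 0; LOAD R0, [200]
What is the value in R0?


Register and memory trace:
  MOV R1, 55  → R1 = 55
  STORE [200], R1  → mem[200] = 55
  MOV R1, 0  → R1 = 0
  LOAD R0, [200]  → R0 = mem[200] = 55
Final: R0 = 55

55


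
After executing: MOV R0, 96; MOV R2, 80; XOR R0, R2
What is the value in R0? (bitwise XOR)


Register state trace:
  MOV R0, 96  → R0 = 96 (0b01100000)
  MOV R2, 80  → R2 = 80 (0b01010000)
  XOR R0, R2  → R0 = 96 XOR 80 = 48 (0b00110000)
Final: R0 = 48

48


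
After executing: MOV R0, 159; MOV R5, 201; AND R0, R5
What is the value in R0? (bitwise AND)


Register state trace:
  MOV R0, 159  → R0 = 159 (0b10011111)
  MOV R5, 201  → R5 = 201 (0b11001001)
  AND R0, R5  → R0 = 159 AND 201 = 137 (0b10001001)
Final: R0 = 137

137


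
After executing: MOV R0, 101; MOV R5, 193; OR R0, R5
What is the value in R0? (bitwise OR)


Register state trace:
  MOV R0, 101  → R0 = 101 (0b01100101)
  MOV R5, 193  → R5 = 193 (0b11000001)
  OR R0, R5   → R0 = 101 OR 193 = 229 (0b11100101)
Final: R0 = 229

229


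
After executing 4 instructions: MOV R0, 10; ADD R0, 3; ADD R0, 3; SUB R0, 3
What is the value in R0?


Register state trace:
  MOV R0, 10  → R0 = 10
  ADD R0, 3  → R0 = 10 + 3 = 13
  ADD R0, 3  → R0 = 13 + 3 = 16
  SUB R0, 3  → R0 = 16 - 3 = 13
Final: R0 = 13

13


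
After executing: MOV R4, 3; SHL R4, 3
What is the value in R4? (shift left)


Register state trace:
  MOV R4, 3  → R4 = 3
  SHL R4, 3  → R4 = 3 << 3 = 3 * 2^3 = 24
Final: R4 = 24

24


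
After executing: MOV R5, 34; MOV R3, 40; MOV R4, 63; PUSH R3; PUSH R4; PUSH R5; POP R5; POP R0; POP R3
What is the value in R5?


Stack trace (top is rightmost):
  MOV R5, 34  → R5 = 34
  MOV R3, 40  → R3 = 40
  MOV R4, 63  → R4 = 63
  PUSH R3  → stack: [40]
  PUSH R4  → stack: [40, 63]
  PUSH R5  → stack: [40, 63, 34]
  POP R5  → R5 = 34, stack: [40, 63]
  POP R0  → R0 = 63, stack: [40]
  POP R3  → R3 = 40, stack: []
Final: R5 = 34

34


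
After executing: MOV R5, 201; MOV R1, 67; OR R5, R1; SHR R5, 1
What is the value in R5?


Register state trace:
  MOV R5, 201  → R5 = 201 (0b11001001)
  MOV R1, 67  → R1 = 67 (0b01000011)
  OR R5, R1  → R5 = 201 OR 67 = 203 (0b11001011)
  SHR R5, 1  → R5 = 203 >> 1 = 101
Final: R5 = 101

101


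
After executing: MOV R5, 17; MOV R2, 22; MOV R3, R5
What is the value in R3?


Register state trace:
  MOV R5, 17  → R5 = 17
  MOV R2, 22  → R2 = 22
  MOV R3, R5  → R3 = 17
Final: R3 = 17

17


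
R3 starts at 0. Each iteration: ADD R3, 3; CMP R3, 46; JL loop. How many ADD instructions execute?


Loop trace (R3 starts at 0, target 46, step 3):
  ADD #1: R3 = 0 + 3 = 3  → 3 < 46, loop
  ADD #2: R3 = 3 + 3 = 6  → 6 < 46, loop
  ADD #3: R3 = 6 + 3 = 9  → 9 < 46, loop
  ADD #4: R3 = 9 + 3 = 12  → 12 < 46, loop
  ADD #5: R3 = 12 + 3 = 15  → 15 < 46, loop
  ADD #6: R3 = 15 + 3 = 18  → 18 < 46, loop
  ADD #7: R3 = 18 + 3 = 21  → 21 < 46, loop
  ADD #8: R3 = 21 + 3 = 24  → 24 < 46, loop
  ADD #9: R3 = 24 + 3 = 27  → 27 < 46, loop
  ADD #10: R3 = 27 + 3 = 30  → 30 < 46, loop
  ADD #11: R3 = 30 + 3 = 33  → 33 < 46, loop
  ADD #12: R3 = 33 + 3 = 36  → 36 < 46, loop
  ADD #13: R3 = 36 + 3 = 39  → 39 < 46, loop
  ADD #14: R3 = 39 + 3 = 42  → 42 < 46, loop
  ADD #15: R3 = 42 + 3 = 45  → 45 < 46, loop
  ADD #16: R3 = 45 + 3 = 48  → 48 >= 46, exit
Total ADD instructions: 16

16


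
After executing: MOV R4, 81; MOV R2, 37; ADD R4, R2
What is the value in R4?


Register state trace:
  MOV R4, 81  → R4 = 81
  MOV R2, 37  → R2 = 37
  ADD R4, R2  → R4 = 81 + 37 = 118
Final: R4 = 118

118


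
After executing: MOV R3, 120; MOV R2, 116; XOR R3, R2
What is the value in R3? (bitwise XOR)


Register state trace:
  MOV R3, 120  → R3 = 120 (0b01111000)
  MOV R2, 116  → R2 = 116 (0b01110100)
  XOR R3, R2  → R3 = 120 XOR 116 = 12 (0b00001100)
Final: R3 = 12

12


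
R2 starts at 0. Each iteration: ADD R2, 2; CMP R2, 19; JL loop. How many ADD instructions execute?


Loop trace (R2 starts at 0, target 19, step 2):
  ADD #1: R2 = 0 + 2 = 2  → 2 < 19, loop
  ADD #2: R2 = 2 + 2 = 4  → 4 < 19, loop
  ADD #3: R2 = 4 + 2 = 6  → 6 < 19, loop
  ADD #4: R2 = 6 + 2 = 8  → 8 < 19, loop
  ADD #5: R2 = 8 + 2 = 10  → 10 < 19, loop
  ADD #6: R2 = 10 + 2 = 12  → 12 < 19, loop
  ADD #7: R2 = 12 + 2 = 14  → 14 < 19, loop
  ADD #8: R2 = 14 + 2 = 16  → 16 < 19, loop
  ADD #9: R2 = 16 + 2 = 18  → 18 < 19, loop
  ADD #10: R2 = 18 + 2 = 20  → 20 >= 19, exit
Total ADD instructions: 10

10


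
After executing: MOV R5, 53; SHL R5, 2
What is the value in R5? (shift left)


Register state trace:
  MOV R5, 53  → R5 = 53
  SHL R5, 2  → R5 = 53 << 2 = 53 * 2^2 = 212
Final: R5 = 212

212


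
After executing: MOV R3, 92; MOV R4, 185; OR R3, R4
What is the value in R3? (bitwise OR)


Register state trace:
  MOV R3, 92  → R3 = 92 (0b01011100)
  MOV R4, 185  → R4 = 185 (0b10111001)
  OR R3, R4   → R3 = 92 OR 185 = 253 (0b11111101)
Final: R3 = 253

253


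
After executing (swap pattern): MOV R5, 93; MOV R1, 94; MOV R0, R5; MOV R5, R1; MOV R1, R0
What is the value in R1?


Register state trace (swap pattern):
  MOV R5, 93  → R5 = 93
  MOV R1, 94  → R1 = 94
  MOV R0, R5  → R0 = 93  (save R5)
  MOV R5, R1  → R5 = 94  (R5 gets R1's value)
  MOV R1, R0  → R1 = 93  (R1 gets saved value)
Final: R1 = 93

93


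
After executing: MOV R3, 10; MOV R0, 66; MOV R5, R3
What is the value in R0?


Register state trace:
  MOV R3, 10  → R3 = 10
  MOV R0, 66  → R0 = 66
  MOV R5, R3  → R5 = 10
Final: R0 = 66

66


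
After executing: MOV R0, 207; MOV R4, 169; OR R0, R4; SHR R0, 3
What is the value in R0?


Register state trace:
  MOV R0, 207  → R0 = 207 (0b11001111)
  MOV R4, 169  → R4 = 169 (0b10101001)
  OR R0, R4  → R0 = 207 OR 169 = 239 (0b11101111)
  SHR R0, 3  → R0 = 239 >> 3 = 29
Final: R0 = 29

29


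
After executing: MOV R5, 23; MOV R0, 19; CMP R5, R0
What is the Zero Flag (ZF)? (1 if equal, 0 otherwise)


Register state trace:
  MOV R5, 23  → R5 = 23
  MOV R0, 19  → R0 = 19
  CMP R5, R0  → computes 23 - 19 = 4
  Result is nonzero, so values are not equal
ZF = 0

0


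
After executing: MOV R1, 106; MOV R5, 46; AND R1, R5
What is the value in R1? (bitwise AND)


Register state trace:
  MOV R1, 106  → R1 = 106 (0b01101010)
  MOV R5, 46  → R5 = 46 (0b00101110)
  AND R1, R5  → R1 = 106 AND 46 = 42 (0b00101010)
Final: R1 = 42

42


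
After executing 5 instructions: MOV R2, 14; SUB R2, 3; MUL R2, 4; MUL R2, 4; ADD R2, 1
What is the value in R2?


Register state trace:
  MOV R2, 14  → R2 = 14
  SUB R2, 3  → R2 = 14 - 3 = 11
  MUL R2, 4  → R2 = 11 * 4 = 44
  MUL R2, 4  → R2 = 44 * 4 = 176
  ADD R2, 1  → R2 = 176 + 1 = 177
Final: R2 = 177

177


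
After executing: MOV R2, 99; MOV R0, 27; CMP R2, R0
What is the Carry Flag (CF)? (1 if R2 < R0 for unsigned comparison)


Register state trace:
  MOV R2, 99  → R2 = 99
  MOV R0, 27  → R0 = 27
  CMP R2, R0  → unsigned 99 - 27: no borrow
  99 >= 27, so CF = 0
CF = 0

0


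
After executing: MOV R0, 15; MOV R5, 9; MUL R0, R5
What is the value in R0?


Register state trace:
  MOV R0, 15  → R0 = 15
  MOV R5, 9  → R5 = 9
  MUL R0, R5  → R0 = 15 * 9 = 135
Final: R0 = 135

135


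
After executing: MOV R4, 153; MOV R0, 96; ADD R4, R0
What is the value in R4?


Register state trace:
  MOV R4, 153  → R4 = 153
  MOV R0, 96  → R0 = 96
  ADD R4, R0  → R4 = 153 + 96 = 249
Final: R4 = 249

249


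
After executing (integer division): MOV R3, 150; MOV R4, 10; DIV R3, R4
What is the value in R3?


Register state trace:
  MOV R3, 150  → R3 = 150
  MOV R4, 10  → R4 = 10
  DIV R3, R4  → R3 = 150 // 10 = 15
Final: R3 = 15

15


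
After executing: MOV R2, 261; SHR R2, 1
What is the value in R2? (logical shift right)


Register state trace:
  MOV R2, 261  → R2 = 261
  SHR R2, 1  → R2 = 261 >> 1 = 261 // 2^1 = 130
Final: R2 = 130

130


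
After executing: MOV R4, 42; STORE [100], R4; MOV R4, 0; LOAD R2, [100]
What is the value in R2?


Register and memory trace:
  MOV R4, 42  → R4 = 42
  STORE [100], R4  → mem[100] = 42
  MOV R4, 0  → R4 = 0
  LOAD R2, [100]  → R2 = mem[100] = 42
Final: R2 = 42

42


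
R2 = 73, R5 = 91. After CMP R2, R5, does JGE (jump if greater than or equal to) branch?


Trace:
  R2 = 73, R5 = 91
  CMP R2, R5  → compares 73 vs 91
  JGE checks: is 73 greater than or equal to 91?
  73 < 91, so condition is false
Branch taken: No

No


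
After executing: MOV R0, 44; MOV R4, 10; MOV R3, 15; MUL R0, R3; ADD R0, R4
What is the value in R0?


Register state trace:
  MOV R0, 44  → R0 = 44
  MOV R4, 10  → R4 = 10
  MOV R3, 15  → R3 = 15
  MUL R0, R3  → R0 = 44 * 15 = 660
  ADD R0, R4  → R0 = 660 + 10 = 670
Final: R0 = 670

670


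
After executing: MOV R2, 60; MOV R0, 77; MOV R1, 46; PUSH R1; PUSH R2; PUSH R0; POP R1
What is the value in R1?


Stack trace (top is rightmost):
  MOV R2, 60  → R2 = 60
  MOV R0, 77  → R0 = 77
  MOV R1, 46  → R1 = 46
  PUSH R1  → stack: [46]
  PUSH R2  → stack: [46, 60]
  PUSH R0  → stack: [46, 60, 77]
  POP R1  → R1 = 77, stack: [46, 60]
Final: R1 = 77

77


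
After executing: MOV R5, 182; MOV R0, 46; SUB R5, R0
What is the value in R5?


Register state trace:
  MOV R5, 182  → R5 = 182
  MOV R0, 46  → R0 = 46
  SUB R5, R0  → R5 = 182 - 46 = 136
Final: R5 = 136

136


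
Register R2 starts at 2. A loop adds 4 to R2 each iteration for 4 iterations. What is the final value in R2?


Starting value: R2 = 2
  Iter 1: R2 = 2 + 4 = 6
  Iter 2: R2 = 6 + 4 = 10
  Iter 3: R2 = 10 + 4 = 14
  Iter 4: R2 = 14 + 4 = 18
Final: R2 = 18

18


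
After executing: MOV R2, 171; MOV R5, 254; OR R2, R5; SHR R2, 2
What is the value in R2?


Register state trace:
  MOV R2, 171  → R2 = 171 (0b10101011)
  MOV R5, 254  → R5 = 254 (0b11111110)
  OR R2, R5  → R2 = 171 OR 254 = 255 (0b11111111)
  SHR R2, 2  → R2 = 255 >> 2 = 63
Final: R2 = 63

63


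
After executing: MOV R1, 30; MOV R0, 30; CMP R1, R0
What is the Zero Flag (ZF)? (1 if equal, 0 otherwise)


Register state trace:
  MOV R1, 30  → R1 = 30
  MOV R0, 30  → R0 = 30
  CMP R1, R0  → computes 30 - 30 = 0
  Result is zero, so values are equal
ZF = 1

1


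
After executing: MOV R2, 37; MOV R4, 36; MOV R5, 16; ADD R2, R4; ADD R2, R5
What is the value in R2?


Register state trace:
  MOV R2, 37  → R2 = 37
  MOV R4, 36  → R4 = 36
  MOV R5, 16  → R5 = 16
  ADD R2, R4  → R2 = 37 + 36 = 73
  ADD R2, R5  → R2 = 73 + 16 = 89
Final: R2 = 89

89


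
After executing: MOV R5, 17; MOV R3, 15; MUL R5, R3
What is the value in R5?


Register state trace:
  MOV R5, 17  → R5 = 17
  MOV R3, 15  → R3 = 15
  MUL R5, R3  → R5 = 17 * 15 = 255
Final: R5 = 255

255


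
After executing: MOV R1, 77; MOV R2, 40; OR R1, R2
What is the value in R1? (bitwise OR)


Register state trace:
  MOV R1, 77  → R1 = 77 (0b01001101)
  MOV R2, 40  → R2 = 40 (0b00101000)
  OR R1, R2   → R1 = 77 OR 40 = 109 (0b01101101)
Final: R1 = 109

109


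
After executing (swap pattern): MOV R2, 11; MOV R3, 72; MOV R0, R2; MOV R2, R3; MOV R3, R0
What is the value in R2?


Register state trace (swap pattern):
  MOV R2, 11  → R2 = 11
  MOV R3, 72  → R3 = 72
  MOV R0, R2  → R0 = 11  (save R2)
  MOV R2, R3  → R2 = 72  (R2 gets R3's value)
  MOV R3, R0  → R3 = 11  (R3 gets saved value)
Final: R2 = 72

72


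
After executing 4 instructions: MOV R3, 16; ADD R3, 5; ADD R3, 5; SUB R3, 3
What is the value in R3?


Register state trace:
  MOV R3, 16  → R3 = 16
  ADD R3, 5  → R3 = 16 + 5 = 21
  ADD R3, 5  → R3 = 21 + 5 = 26
  SUB R3, 3  → R3 = 26 - 3 = 23
Final: R3 = 23

23


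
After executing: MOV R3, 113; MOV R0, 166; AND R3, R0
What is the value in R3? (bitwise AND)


Register state trace:
  MOV R3, 113  → R3 = 113 (0b01110001)
  MOV R0, 166  → R0 = 166 (0b10100110)
  AND R3, R0  → R3 = 113 AND 166 = 32 (0b00100000)
Final: R3 = 32

32


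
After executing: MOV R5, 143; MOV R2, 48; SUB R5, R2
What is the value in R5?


Register state trace:
  MOV R5, 143  → R5 = 143
  MOV R2, 48  → R2 = 48
  SUB R5, R2  → R5 = 143 - 48 = 95
Final: R5 = 95

95


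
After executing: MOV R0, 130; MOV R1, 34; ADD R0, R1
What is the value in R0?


Register state trace:
  MOV R0, 130  → R0 = 130
  MOV R1, 34  → R1 = 34
  ADD R0, R1  → R0 = 130 + 34 = 164
Final: R0 = 164

164


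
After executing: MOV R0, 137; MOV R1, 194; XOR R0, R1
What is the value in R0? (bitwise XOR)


Register state trace:
  MOV R0, 137  → R0 = 137 (0b10001001)
  MOV R1, 194  → R1 = 194 (0b11000010)
  XOR R0, R1  → R0 = 137 XOR 194 = 75 (0b01001011)
Final: R0 = 75

75


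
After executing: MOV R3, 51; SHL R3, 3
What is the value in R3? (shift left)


Register state trace:
  MOV R3, 51  → R3 = 51
  SHL R3, 3  → R3 = 51 << 3 = 51 * 2^3 = 408
Final: R3 = 408

408


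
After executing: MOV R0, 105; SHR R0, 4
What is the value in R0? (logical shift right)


Register state trace:
  MOV R0, 105  → R0 = 105
  SHR R0, 4  → R0 = 105 >> 4 = 105 // 2^4 = 6
Final: R0 = 6

6


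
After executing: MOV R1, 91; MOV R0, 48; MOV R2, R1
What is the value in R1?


Register state trace:
  MOV R1, 91  → R1 = 91
  MOV R0, 48  → R0 = 48
  MOV R2, R1  → R2 = 91
Final: R1 = 91

91


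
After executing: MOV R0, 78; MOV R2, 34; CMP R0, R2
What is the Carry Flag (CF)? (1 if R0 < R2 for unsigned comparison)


Register state trace:
  MOV R0, 78  → R0 = 78
  MOV R2, 34  → R2 = 34
  CMP R0, R2  → unsigned 78 - 34: no borrow
  78 >= 34, so CF = 0
CF = 0

0


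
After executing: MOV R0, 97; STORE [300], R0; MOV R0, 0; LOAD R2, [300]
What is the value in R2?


Register and memory trace:
  MOV R0, 97  → R0 = 97
  STORE [300], R0  → mem[300] = 97
  MOV R0, 0  → R0 = 0
  LOAD R2, [300]  → R2 = mem[300] = 97
Final: R2 = 97

97


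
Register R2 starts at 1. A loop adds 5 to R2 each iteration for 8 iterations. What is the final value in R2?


Starting value: R2 = 1
  Iter 1: R2 = 1 + 5 = 6
  Iter 2: R2 = 6 + 5 = 11
  Iter 3: R2 = 11 + 5 = 16
  Iter 4: R2 = 16 + 5 = 21
  Iter 5: R2 = 21 + 5 = 26
  Iter 6: R2 = 26 + 5 = 31
  Iter 7: R2 = 31 + 5 = 36
  Iter 8: R2 = 36 + 5 = 41
Final: R2 = 41

41


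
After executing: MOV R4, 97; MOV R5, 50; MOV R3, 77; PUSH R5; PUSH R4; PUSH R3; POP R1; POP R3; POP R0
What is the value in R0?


Stack trace (top is rightmost):
  MOV R4, 97  → R4 = 97
  MOV R5, 50  → R5 = 50
  MOV R3, 77  → R3 = 77
  PUSH R5  → stack: [50]
  PUSH R4  → stack: [50, 97]
  PUSH R3  → stack: [50, 97, 77]
  POP R1  → R1 = 77, stack: [50, 97]
  POP R3  → R3 = 97, stack: [50]
  POP R0  → R0 = 50, stack: []
Final: R0 = 50

50


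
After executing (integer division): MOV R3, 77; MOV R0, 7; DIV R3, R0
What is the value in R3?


Register state trace:
  MOV R3, 77  → R3 = 77
  MOV R0, 7  → R0 = 7
  DIV R3, R0  → R3 = 77 // 7 = 11
Final: R3 = 11

11


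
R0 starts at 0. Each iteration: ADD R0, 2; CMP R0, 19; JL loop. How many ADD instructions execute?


Loop trace (R0 starts at 0, target 19, step 2):
  ADD #1: R0 = 0 + 2 = 2  → 2 < 19, loop
  ADD #2: R0 = 2 + 2 = 4  → 4 < 19, loop
  ADD #3: R0 = 4 + 2 = 6  → 6 < 19, loop
  ADD #4: R0 = 6 + 2 = 8  → 8 < 19, loop
  ADD #5: R0 = 8 + 2 = 10  → 10 < 19, loop
  ADD #6: R0 = 10 + 2 = 12  → 12 < 19, loop
  ADD #7: R0 = 12 + 2 = 14  → 14 < 19, loop
  ADD #8: R0 = 14 + 2 = 16  → 16 < 19, loop
  ADD #9: R0 = 16 + 2 = 18  → 18 < 19, loop
  ADD #10: R0 = 18 + 2 = 20  → 20 >= 19, exit
Total ADD instructions: 10

10


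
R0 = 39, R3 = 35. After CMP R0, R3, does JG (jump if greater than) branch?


Trace:
  R0 = 39, R3 = 35
  CMP R0, R3  → compares 39 vs 35
  JG checks: is 39 greater than 35?
  39 > 35, so condition is true
Branch taken: Yes

Yes


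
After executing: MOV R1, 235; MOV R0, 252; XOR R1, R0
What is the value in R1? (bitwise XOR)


Register state trace:
  MOV R1, 235  → R1 = 235 (0b11101011)
  MOV R0, 252  → R0 = 252 (0b11111100)
  XOR R1, R0  → R1 = 235 XOR 252 = 23 (0b00010111)
Final: R1 = 23

23


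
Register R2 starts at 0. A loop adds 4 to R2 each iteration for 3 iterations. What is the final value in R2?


Starting value: R2 = 0
  Iter 1: R2 = 0 + 4 = 4
  Iter 2: R2 = 4 + 4 = 8
  Iter 3: R2 = 8 + 4 = 12
Final: R2 = 12

12


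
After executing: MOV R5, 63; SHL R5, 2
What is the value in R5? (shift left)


Register state trace:
  MOV R5, 63  → R5 = 63
  SHL R5, 2  → R5 = 63 << 2 = 63 * 2^2 = 252
Final: R5 = 252

252


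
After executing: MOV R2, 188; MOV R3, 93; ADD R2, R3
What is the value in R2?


Register state trace:
  MOV R2, 188  → R2 = 188
  MOV R3, 93  → R3 = 93
  ADD R2, R3  → R2 = 188 + 93 = 281
Final: R2 = 281

281


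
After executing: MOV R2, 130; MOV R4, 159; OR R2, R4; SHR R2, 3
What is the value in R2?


Register state trace:
  MOV R2, 130  → R2 = 130 (0b10000010)
  MOV R4, 159  → R4 = 159 (0b10011111)
  OR R2, R4  → R2 = 130 OR 159 = 159 (0b10011111)
  SHR R2, 3  → R2 = 159 >> 3 = 19
Final: R2 = 19

19


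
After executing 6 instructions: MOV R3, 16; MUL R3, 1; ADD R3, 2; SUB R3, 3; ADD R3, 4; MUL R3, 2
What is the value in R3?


Register state trace:
  MOV R3, 16  → R3 = 16
  MUL R3, 1  → R3 = 16 * 1 = 16
  ADD R3, 2  → R3 = 16 + 2 = 18
  SUB R3, 3  → R3 = 18 - 3 = 15
  ADD R3, 4  → R3 = 15 + 4 = 19
  MUL R3, 2  → R3 = 19 * 2 = 38
Final: R3 = 38

38


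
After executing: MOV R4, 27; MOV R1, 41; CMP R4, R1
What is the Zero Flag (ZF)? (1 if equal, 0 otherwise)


Register state trace:
  MOV R4, 27  → R4 = 27
  MOV R1, 41  → R1 = 41
  CMP R4, R1  → computes 27 - 41 = -14
  Result is nonzero, so values are not equal
ZF = 0

0


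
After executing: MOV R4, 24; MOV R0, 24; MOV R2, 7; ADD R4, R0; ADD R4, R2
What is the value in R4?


Register state trace:
  MOV R4, 24  → R4 = 24
  MOV R0, 24  → R0 = 24
  MOV R2, 7  → R2 = 7
  ADD R4, R0  → R4 = 24 + 24 = 48
  ADD R4, R2  → R4 = 48 + 7 = 55
Final: R4 = 55

55


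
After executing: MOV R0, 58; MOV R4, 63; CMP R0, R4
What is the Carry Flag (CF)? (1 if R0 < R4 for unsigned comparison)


Register state trace:
  MOV R0, 58  → R0 = 58
  MOV R4, 63  → R4 = 63
  CMP R0, R4  → unsigned 58 - 63: borrow occurs
  58 < 63, so CF = 1
CF = 1

1


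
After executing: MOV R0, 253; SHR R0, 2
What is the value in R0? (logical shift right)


Register state trace:
  MOV R0, 253  → R0 = 253
  SHR R0, 2  → R0 = 253 >> 2 = 253 // 2^2 = 63
Final: R0 = 63

63


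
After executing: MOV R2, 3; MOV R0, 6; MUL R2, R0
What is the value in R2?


Register state trace:
  MOV R2, 3  → R2 = 3
  MOV R0, 6  → R0 = 6
  MUL R2, R0  → R2 = 3 * 6 = 18
Final: R2 = 18

18


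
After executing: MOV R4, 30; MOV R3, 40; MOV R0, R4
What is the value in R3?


Register state trace:
  MOV R4, 30  → R4 = 30
  MOV R3, 40  → R3 = 40
  MOV R0, R4  → R0 = 30
Final: R3 = 40

40


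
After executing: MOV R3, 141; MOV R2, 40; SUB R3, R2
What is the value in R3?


Register state trace:
  MOV R3, 141  → R3 = 141
  MOV R2, 40  → R2 = 40
  SUB R3, R2  → R3 = 141 - 40 = 101
Final: R3 = 101

101


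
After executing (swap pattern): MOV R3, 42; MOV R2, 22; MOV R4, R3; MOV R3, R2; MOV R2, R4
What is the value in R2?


Register state trace (swap pattern):
  MOV R3, 42  → R3 = 42
  MOV R2, 22  → R2 = 22
  MOV R4, R3  → R4 = 42  (save R3)
  MOV R3, R2  → R3 = 22  (R3 gets R2's value)
  MOV R2, R4  → R2 = 42  (R2 gets saved value)
Final: R2 = 42

42


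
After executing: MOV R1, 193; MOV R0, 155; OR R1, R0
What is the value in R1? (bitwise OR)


Register state trace:
  MOV R1, 193  → R1 = 193 (0b11000001)
  MOV R0, 155  → R0 = 155 (0b10011011)
  OR R1, R0   → R1 = 193 OR 155 = 219 (0b11011011)
Final: R1 = 219

219


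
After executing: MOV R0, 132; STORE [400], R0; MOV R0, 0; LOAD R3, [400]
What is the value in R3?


Register and memory trace:
  MOV R0, 132  → R0 = 132
  STORE [400], R0  → mem[400] = 132
  MOV R0, 0  → R0 = 0
  LOAD R3, [400]  → R3 = mem[400] = 132
Final: R3 = 132

132


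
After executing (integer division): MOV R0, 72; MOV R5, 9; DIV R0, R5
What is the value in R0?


Register state trace:
  MOV R0, 72  → R0 = 72
  MOV R5, 9  → R5 = 9
  DIV R0, R5  → R0 = 72 // 9 = 8
Final: R0 = 8

8


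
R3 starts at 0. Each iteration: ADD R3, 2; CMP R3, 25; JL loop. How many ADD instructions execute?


Loop trace (R3 starts at 0, target 25, step 2):
  ADD #1: R3 = 0 + 2 = 2  → 2 < 25, loop
  ADD #2: R3 = 2 + 2 = 4  → 4 < 25, loop
  ADD #3: R3 = 4 + 2 = 6  → 6 < 25, loop
  ADD #4: R3 = 6 + 2 = 8  → 8 < 25, loop
  ADD #5: R3 = 8 + 2 = 10  → 10 < 25, loop
  ADD #6: R3 = 10 + 2 = 12  → 12 < 25, loop
  ADD #7: R3 = 12 + 2 = 14  → 14 < 25, loop
  ADD #8: R3 = 14 + 2 = 16  → 16 < 25, loop
  ADD #9: R3 = 16 + 2 = 18  → 18 < 25, loop
  ADD #10: R3 = 18 + 2 = 20  → 20 < 25, loop
  ADD #11: R3 = 20 + 2 = 22  → 22 < 25, loop
  ADD #12: R3 = 22 + 2 = 24  → 24 < 25, loop
  ADD #13: R3 = 24 + 2 = 26  → 26 >= 25, exit
Total ADD instructions: 13

13


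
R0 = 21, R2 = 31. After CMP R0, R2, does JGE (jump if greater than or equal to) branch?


Trace:
  R0 = 21, R2 = 31
  CMP R0, R2  → compares 21 vs 31
  JGE checks: is 21 greater than or equal to 31?
  21 < 31, so condition is false
Branch taken: No

No


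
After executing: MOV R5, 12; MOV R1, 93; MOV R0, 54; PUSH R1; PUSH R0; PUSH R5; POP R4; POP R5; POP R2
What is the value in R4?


Stack trace (top is rightmost):
  MOV R5, 12  → R5 = 12
  MOV R1, 93  → R1 = 93
  MOV R0, 54  → R0 = 54
  PUSH R1  → stack: [93]
  PUSH R0  → stack: [93, 54]
  PUSH R5  → stack: [93, 54, 12]
  POP R4  → R4 = 12, stack: [93, 54]
  POP R5  → R5 = 54, stack: [93]
  POP R2  → R2 = 93, stack: []
Final: R4 = 12

12


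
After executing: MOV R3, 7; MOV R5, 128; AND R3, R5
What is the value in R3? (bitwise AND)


Register state trace:
  MOV R3, 7  → R3 = 7 (0b00000111)
  MOV R5, 128  → R5 = 128 (0b10000000)
  AND R3, R5  → R3 = 7 AND 128 = 0 (0b00000000)
Final: R3 = 0

0


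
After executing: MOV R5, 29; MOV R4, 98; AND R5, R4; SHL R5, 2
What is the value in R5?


Register state trace:
  MOV R5, 29  → R5 = 29 (0b00011101)
  MOV R4, 98  → R4 = 98 (0b01100010)
  AND R5, R4  → R5 = 29 AND 98 = 0 (0b00000000)
  SHL R5, 2  → R5 = 0 << 2 = 0
Final: R5 = 0

0


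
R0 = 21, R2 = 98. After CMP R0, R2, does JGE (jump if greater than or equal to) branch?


Trace:
  R0 = 21, R2 = 98
  CMP R0, R2  → compares 21 vs 98
  JGE checks: is 21 greater than or equal to 98?
  21 < 98, so condition is false
Branch taken: No

No


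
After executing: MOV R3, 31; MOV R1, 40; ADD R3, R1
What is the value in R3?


Register state trace:
  MOV R3, 31  → R3 = 31
  MOV R1, 40  → R1 = 40
  ADD R3, R1  → R3 = 31 + 40 = 71
Final: R3 = 71

71


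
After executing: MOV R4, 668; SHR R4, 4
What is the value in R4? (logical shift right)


Register state trace:
  MOV R4, 668  → R4 = 668
  SHR R4, 4  → R4 = 668 >> 4 = 668 // 2^4 = 41
Final: R4 = 41

41


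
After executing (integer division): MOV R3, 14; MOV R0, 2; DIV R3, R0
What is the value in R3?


Register state trace:
  MOV R3, 14  → R3 = 14
  MOV R0, 2  → R0 = 2
  DIV R3, R0  → R3 = 14 // 2 = 7
Final: R3 = 7

7


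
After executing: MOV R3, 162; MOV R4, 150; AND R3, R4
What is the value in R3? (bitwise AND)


Register state trace:
  MOV R3, 162  → R3 = 162 (0b10100010)
  MOV R4, 150  → R4 = 150 (0b10010110)
  AND R3, R4  → R3 = 162 AND 150 = 130 (0b10000010)
Final: R3 = 130

130


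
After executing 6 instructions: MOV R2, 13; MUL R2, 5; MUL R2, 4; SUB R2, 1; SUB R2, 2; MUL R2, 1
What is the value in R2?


Register state trace:
  MOV R2, 13  → R2 = 13
  MUL R2, 5  → R2 = 13 * 5 = 65
  MUL R2, 4  → R2 = 65 * 4 = 260
  SUB R2, 1  → R2 = 260 - 1 = 259
  SUB R2, 2  → R2 = 259 - 2 = 257
  MUL R2, 1  → R2 = 257 * 1 = 257
Final: R2 = 257

257


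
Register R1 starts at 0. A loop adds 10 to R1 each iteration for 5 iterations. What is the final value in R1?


Starting value: R1 = 0
  Iter 1: R1 = 0 + 10 = 10
  Iter 2: R1 = 10 + 10 = 20
  Iter 3: R1 = 20 + 10 = 30
  Iter 4: R1 = 30 + 10 = 40
  Iter 5: R1 = 40 + 10 = 50
Final: R1 = 50

50


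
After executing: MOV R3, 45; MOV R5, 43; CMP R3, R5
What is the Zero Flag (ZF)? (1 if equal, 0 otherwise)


Register state trace:
  MOV R3, 45  → R3 = 45
  MOV R5, 43  → R5 = 43
  CMP R3, R5  → computes 45 - 43 = 2
  Result is nonzero, so values are not equal
ZF = 0

0


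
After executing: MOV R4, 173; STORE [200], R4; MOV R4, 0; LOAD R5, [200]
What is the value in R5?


Register and memory trace:
  MOV R4, 173  → R4 = 173
  STORE [200], R4  → mem[200] = 173
  MOV R4, 0  → R4 = 0
  LOAD R5, [200]  → R5 = mem[200] = 173
Final: R5 = 173

173


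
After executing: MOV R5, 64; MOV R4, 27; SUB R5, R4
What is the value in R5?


Register state trace:
  MOV R5, 64  → R5 = 64
  MOV R4, 27  → R4 = 27
  SUB R5, R4  → R5 = 64 - 27 = 37
Final: R5 = 37

37
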